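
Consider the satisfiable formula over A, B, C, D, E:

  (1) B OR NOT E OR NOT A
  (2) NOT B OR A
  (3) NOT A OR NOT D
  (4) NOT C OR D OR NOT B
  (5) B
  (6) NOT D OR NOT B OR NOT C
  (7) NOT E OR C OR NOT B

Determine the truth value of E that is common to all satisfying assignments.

Suppose E = true.
Unit clause (B) forces B = true.
Unit clause (A) forces A = true.
Unit clause (NOT D) forces D = false.
Unit clause (NOT C) forces C = false.
But (C) is also a unit clause — contradiction.
So every satisfying assignment has E = False.

False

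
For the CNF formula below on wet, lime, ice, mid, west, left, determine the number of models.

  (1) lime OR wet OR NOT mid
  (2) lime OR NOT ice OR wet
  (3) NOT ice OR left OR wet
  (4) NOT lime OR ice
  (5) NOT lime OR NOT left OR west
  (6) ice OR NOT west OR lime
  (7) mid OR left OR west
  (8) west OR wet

17

There are 2^6 = 64 truth assignments over (wet, lime, ice, mid, west, left).
Split on lime. With lime = true, the clauses containing lime are satisfied and NOT lime drops from the rest; 7 of the 2^5 = 32 assignments to the other variables satisfy what remains.
With lime = false, by the same count on the reduced clause set, 10 assignments work.
(One model: wet=F, lime=T, ice=T, mid=F, west=T, left=T.)
Total: 7 + 10 = 17.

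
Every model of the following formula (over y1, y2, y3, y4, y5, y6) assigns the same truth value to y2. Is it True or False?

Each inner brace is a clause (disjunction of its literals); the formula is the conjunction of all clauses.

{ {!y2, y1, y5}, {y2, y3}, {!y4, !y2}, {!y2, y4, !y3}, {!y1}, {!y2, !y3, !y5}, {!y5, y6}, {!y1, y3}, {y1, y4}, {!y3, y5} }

Suppose y2 = true.
The clause (!y4) is unit, so y4 = false.
The clause (!y3) is unit, so y3 = false.
The clause (!y1) is unit, so y1 = false.
Now (y1) is unsatisfied and unit — conflict.
So every satisfying assignment has y2 = False.

False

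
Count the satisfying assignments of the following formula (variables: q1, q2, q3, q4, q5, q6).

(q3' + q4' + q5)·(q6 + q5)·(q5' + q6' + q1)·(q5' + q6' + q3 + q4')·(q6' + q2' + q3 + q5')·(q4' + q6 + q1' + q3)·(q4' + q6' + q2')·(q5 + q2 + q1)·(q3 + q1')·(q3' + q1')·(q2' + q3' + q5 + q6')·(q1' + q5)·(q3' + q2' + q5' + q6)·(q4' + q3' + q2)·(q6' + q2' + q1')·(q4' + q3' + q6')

There are 2^6 = 64 truth assignments over (q1, q2, q3, q4, q5, q6).
Split on q2. With q2 = 1, the clauses containing q2 are satisfied and q2' drops from the rest; 3 of the 2^5 = 32 assignments to the other variables satisfy what remains.
With q2 = 0, by the same count on the reduced clause set, 3 assignments work.
(One model: q1=F, q2=F, q3=F, q4=F, q5=T, q6=F.)
Total: 3 + 3 = 6.

6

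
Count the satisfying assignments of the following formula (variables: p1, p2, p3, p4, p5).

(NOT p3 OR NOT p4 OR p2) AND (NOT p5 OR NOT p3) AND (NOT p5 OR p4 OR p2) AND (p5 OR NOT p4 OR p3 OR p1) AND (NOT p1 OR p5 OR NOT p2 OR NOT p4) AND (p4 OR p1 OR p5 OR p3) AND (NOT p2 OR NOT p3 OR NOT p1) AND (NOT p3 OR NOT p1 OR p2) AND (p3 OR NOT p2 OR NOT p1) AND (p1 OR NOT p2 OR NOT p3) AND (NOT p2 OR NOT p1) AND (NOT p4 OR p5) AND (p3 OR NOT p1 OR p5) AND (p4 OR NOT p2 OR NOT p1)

There are 2^5 = 32 truth assignments over (p1, p2, p3, p4, p5).
Split on p5. With p5 = true, the clauses containing p5 are satisfied and NOT p5 drops from the rest; 4 of the 2^4 = 16 assignments to the other variables satisfy what remains.
With p5 = false, by the same count on the reduced clause set, 1 assignment works.
(One model: p1=F, p2=F, p3=F, p4=T, p5=T.)
Total: 4 + 1 = 5.

5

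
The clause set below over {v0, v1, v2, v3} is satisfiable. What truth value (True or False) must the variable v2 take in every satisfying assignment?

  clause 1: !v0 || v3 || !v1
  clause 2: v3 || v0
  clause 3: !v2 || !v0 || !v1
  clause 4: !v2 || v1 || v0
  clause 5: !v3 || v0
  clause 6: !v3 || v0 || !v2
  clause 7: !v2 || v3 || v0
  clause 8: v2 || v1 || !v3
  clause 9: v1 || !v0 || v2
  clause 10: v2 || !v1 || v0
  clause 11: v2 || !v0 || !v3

True

Suppose v2 = false.
Case v3 = true:
The clause (v0) is unit, so v0 = true.
That conflicts with the unit clause (!v0).
Undo v3 and try v3 = false.
The clause (v0) is unit, so v0 = true.
The clause (!v1) is unit, so v1 = false.
That conflicts with the unit clause (v1).
Either choice for v3 ends in contradiction.
So every satisfying assignment has v2 = True.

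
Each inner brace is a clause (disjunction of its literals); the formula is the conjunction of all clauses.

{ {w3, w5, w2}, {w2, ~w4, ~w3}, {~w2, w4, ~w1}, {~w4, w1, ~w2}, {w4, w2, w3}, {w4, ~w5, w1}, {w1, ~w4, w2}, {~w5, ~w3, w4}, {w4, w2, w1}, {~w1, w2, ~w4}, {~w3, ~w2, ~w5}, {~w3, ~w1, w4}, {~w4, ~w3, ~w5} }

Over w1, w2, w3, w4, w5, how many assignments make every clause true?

There are 2^5 = 32 truth assignments over (w1, w2, w3, w4, w5).
Split on w4. With w4 = 1, the clauses containing w4 are satisfied and ~w4 drops from the rest; 3 of the 2^4 = 16 assignments to the other variables satisfy what remains.
With w4 = 0, by the same count on the reduced clause set, 2 assignments work.
(One model: w1=F, w2=T, w3=F, w4=F, w5=F.)
Total: 3 + 2 = 5.

5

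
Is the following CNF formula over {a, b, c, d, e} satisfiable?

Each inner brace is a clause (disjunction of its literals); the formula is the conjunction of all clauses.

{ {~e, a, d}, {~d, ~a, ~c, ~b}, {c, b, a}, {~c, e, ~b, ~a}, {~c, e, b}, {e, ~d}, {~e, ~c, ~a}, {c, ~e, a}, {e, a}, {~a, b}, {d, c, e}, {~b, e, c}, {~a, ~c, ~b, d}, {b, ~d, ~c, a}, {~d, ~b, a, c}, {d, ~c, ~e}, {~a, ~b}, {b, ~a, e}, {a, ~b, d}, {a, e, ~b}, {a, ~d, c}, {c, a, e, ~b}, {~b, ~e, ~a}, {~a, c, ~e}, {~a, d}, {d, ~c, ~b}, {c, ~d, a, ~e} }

Branch on e: set e = 1.
Branch on a: set a = 0.
(d) alone gives d = 1.
(c) alone gives c = 1.
(b) alone gives b = 1.
Every clause now holds.
A satisfying assignment: a=0,  b=1,  c=1,  d=1,  e=1.

Yes, satisfiable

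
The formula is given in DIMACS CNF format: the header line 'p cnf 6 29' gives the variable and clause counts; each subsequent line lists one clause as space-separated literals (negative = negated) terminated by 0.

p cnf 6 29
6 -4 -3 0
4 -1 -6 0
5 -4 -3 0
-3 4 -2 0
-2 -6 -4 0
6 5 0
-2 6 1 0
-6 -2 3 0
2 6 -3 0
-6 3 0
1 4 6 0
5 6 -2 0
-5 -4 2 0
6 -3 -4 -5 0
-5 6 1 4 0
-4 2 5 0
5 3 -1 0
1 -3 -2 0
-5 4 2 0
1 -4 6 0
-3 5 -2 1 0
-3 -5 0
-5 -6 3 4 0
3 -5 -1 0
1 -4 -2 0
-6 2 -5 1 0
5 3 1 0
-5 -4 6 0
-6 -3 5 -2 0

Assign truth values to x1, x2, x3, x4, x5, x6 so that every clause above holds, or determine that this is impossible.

x1: False,  x2: False,  x3: True,  x4: False,  x5: False,  x6: True

Suppose x6 = True.
From the singleton clause (x3), x3 = True.
From the singleton clause (¬x5), x5 = False.
From the singleton clause (¬x4), x4 = False.
From the singleton clause (¬x1), x1 = False.
From the singleton clause (¬x2), x2 = False.
This assignment satisfies each clause.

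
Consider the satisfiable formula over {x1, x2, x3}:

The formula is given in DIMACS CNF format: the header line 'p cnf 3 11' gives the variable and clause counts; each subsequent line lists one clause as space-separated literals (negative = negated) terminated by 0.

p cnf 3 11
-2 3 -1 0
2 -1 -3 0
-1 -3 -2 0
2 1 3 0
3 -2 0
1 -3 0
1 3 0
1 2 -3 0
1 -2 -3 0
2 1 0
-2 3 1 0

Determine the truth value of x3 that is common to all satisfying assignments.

False

Suppose x3 = True.
(x1) alone gives x1 = True.
(x2) alone gives x2 = True.
That conflicts with the unit clause (¬x2).
So every satisfying assignment has x3 = False.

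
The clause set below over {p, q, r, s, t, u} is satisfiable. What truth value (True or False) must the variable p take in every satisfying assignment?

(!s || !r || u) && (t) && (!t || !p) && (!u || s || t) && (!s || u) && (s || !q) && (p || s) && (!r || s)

Suppose p = true.
From the singleton clause (t), t = true.
Now (!t) is unsatisfied and unit — conflict.
So every satisfying assignment has p = False.

False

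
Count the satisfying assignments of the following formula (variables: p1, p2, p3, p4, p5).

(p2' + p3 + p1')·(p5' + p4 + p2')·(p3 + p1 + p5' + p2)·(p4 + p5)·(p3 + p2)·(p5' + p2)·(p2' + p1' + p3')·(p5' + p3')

5

There are 2^5 = 32 truth assignments over (p1, p2, p3, p4, p5).
Split on p2. With p2 = 1, the clauses containing p2 are satisfied and p2' drops from the rest; 3 of the 2^4 = 16 assignments to the other variables satisfy what remains.
With p2 = 0, by the same count on the reduced clause set, 2 assignments work.
Total: 3 + 2 = 5.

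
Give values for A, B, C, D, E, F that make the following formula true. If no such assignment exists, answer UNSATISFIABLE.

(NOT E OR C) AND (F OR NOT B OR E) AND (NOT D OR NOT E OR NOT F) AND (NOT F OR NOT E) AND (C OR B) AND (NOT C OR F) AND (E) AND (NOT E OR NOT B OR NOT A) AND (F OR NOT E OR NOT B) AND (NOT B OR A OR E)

The clause (E) is unit, so E = true.
The clause (C) is unit, so C = true.
The clause (NOT F) is unit, so F = false.
But (F) is also a unit clause — contradiction.

UNSATISFIABLE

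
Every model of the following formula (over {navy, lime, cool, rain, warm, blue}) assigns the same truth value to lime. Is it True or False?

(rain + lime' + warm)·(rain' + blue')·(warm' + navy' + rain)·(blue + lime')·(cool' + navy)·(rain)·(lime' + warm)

Suppose lime = 1.
The clause (blue) is unit, so blue = 1.
The clause (rain') is unit, so rain = 0.
But (rain) is also a unit clause — contradiction.
So every satisfying assignment has lime = False.

False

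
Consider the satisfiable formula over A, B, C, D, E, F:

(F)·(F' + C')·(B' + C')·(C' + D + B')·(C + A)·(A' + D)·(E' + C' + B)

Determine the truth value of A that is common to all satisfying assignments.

True

Suppose A = 0.
The clause (F) is unit, so F = 1.
The clause (C') is unit, so C = 0.
That conflicts with the unit clause (C).
So every satisfying assignment has A = True.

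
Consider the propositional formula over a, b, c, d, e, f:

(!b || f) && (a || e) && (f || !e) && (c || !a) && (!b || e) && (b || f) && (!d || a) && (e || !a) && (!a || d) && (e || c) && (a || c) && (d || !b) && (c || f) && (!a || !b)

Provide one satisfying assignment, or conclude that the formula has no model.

a ↦ true,  b ↦ false,  c ↦ true,  d ↦ true,  e ↦ true,  f ↦ true

Try b = false.
Unit clause (f) forces f = true.
Try a = true.
Unit clause (c) forces c = true.
Unit clause (e) forces e = true.
Unit clause (d) forces d = true.
Every clause now holds.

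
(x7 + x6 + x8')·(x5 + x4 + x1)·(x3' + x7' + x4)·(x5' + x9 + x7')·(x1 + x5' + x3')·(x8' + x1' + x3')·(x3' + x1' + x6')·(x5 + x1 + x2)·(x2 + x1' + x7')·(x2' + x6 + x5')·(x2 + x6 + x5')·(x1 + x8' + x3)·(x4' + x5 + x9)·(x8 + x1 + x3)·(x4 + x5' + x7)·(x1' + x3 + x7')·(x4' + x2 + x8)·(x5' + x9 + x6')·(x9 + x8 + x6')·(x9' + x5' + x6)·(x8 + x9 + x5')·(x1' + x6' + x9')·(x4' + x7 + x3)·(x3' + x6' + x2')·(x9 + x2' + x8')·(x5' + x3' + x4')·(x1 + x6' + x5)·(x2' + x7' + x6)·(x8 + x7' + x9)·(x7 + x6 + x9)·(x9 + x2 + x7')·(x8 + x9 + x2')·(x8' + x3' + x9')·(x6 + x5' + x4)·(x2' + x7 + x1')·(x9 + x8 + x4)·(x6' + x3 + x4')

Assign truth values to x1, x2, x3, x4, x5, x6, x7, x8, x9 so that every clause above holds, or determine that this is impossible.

Suppose x7 = 0.
Suppose x6 = 0.
(x8') alone gives x8 = 0.
(x9) alone gives x9 = 1.
(x5') alone gives x5 = 0.
Suppose x4 = 0.
(x1) alone gives x1 = 1.
(x2') alone gives x2 = 0.
Every clause is now satisfied; x3 is unconstrained.

x1: 1, x2: 0, x3: 1, x4: 0, x5: 0, x6: 0, x7: 0, x8: 0, x9: 1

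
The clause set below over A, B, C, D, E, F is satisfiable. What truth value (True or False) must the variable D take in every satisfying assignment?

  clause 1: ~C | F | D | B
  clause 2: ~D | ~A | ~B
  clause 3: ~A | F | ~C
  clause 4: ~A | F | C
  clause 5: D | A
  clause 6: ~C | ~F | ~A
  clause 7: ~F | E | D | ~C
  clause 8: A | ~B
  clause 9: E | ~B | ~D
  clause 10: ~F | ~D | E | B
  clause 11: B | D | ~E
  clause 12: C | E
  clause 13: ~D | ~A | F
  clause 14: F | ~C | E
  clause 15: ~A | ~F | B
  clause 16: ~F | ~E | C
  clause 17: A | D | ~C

Suppose D = 0.
The clause (A) is unit, so A = 1.
Suppose F = 1.
The clause (~C) is unit, so C = 0.
The clause (E) is unit, so E = 1.
Now (~E) is unsatisfied and unit — conflict.
Backtrack on F: now try F = 0.
The clause (~C) is unit, so C = 0.
Now (C) is unsatisfied and unit — conflict.
Either choice for F ends in contradiction.
So every satisfying assignment has D = True.

True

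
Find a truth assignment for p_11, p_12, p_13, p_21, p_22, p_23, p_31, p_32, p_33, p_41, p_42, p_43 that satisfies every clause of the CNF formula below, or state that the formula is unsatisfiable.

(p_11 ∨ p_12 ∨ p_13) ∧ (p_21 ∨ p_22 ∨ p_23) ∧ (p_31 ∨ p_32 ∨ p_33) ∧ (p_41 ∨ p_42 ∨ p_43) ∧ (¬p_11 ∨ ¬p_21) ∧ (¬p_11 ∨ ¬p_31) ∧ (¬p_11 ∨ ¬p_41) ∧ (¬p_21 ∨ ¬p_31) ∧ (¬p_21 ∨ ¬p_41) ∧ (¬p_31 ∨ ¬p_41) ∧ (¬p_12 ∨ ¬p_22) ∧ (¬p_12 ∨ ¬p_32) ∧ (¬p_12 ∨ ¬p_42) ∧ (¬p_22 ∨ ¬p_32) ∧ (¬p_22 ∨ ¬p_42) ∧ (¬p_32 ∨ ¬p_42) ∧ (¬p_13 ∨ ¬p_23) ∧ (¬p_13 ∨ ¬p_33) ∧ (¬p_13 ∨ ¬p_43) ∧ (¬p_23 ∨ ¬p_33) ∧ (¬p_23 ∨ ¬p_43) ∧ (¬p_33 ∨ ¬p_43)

UNSATISFIABLE

Suppose p_11 = False.
Suppose p_12 = True.
(¬p_22) alone gives p_22 = False.
(¬p_32) alone gives p_32 = False.
(¬p_42) alone gives p_42 = False.
Suppose p_21 = True.
(¬p_31) alone gives p_31 = False.
(p_33) alone gives p_33 = True.
(¬p_41) alone gives p_41 = False.
(p_43) alone gives p_43 = True.
That conflicts with the unit clause (¬p_43).
That branch fails; take p_21 = False instead.
(p_23) alone gives p_23 = True.
(¬p_13) alone gives p_13 = False.
(¬p_33) alone gives p_33 = False.
(p_31) alone gives p_31 = True.
(¬p_41) alone gives p_41 = False.
(p_43) alone gives p_43 = True.
That conflicts with the unit clause (¬p_43).
Neither p_21 = True nor p_21 = False works.
That branch fails; take p_12 = False instead.
(p_13) alone gives p_13 = True.
(¬p_23) alone gives p_23 = False.
(¬p_33) alone gives p_33 = False.
(¬p_43) alone gives p_43 = False.
Suppose p_21 = True.
(¬p_31) alone gives p_31 = False.
(p_32) alone gives p_32 = True.
(¬p_41) alone gives p_41 = False.
(p_42) alone gives p_42 = True.
That conflicts with the unit clause (¬p_42).
That branch fails; take p_21 = False instead.
(p_22) alone gives p_22 = True.
(¬p_32) alone gives p_32 = False.
(p_31) alone gives p_31 = True.
(¬p_41) alone gives p_41 = False.
(p_42) alone gives p_42 = True.
That conflicts with the unit clause (¬p_42).
Neither p_21 = True nor p_21 = False works.
Neither p_12 = True nor p_12 = False works.
That branch fails; take p_11 = True instead.
(¬p_21) alone gives p_21 = False.
(¬p_31) alone gives p_31 = False.
(¬p_41) alone gives p_41 = False.
Suppose p_22 = True.
(¬p_12) alone gives p_12 = False.
(¬p_32) alone gives p_32 = False.
(p_33) alone gives p_33 = True.
(¬p_42) alone gives p_42 = False.
(p_43) alone gives p_43 = True.
That conflicts with the unit clause (¬p_43).
That branch fails; take p_22 = False instead.
(p_23) alone gives p_23 = True.
(¬p_13) alone gives p_13 = False.
(¬p_33) alone gives p_33 = False.
(p_32) alone gives p_32 = True.
(¬p_12) alone gives p_12 = False.
(¬p_42) alone gives p_42 = False.
(p_43) alone gives p_43 = True.
That conflicts with the unit clause (¬p_43).
Neither p_22 = True nor p_22 = False works.
Neither p_11 = True nor p_11 = False works.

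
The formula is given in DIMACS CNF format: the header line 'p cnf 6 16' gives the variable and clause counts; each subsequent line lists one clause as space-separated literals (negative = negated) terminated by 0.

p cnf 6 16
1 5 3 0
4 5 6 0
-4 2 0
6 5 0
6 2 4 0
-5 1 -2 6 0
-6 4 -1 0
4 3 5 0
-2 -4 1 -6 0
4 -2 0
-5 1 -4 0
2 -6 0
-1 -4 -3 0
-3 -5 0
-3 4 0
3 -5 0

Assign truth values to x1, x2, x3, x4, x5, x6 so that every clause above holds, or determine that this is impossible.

x1=True, x2=True, x3=False, x4=True, x5=False, x6=True

Branch on x4: set x4 = True.
Unit clause (x2) forces x2 = True.
Branch on x6: set x6 = True.
Unit clause (x1) forces x1 = True.
Unit clause (¬x3) forces x3 = False.
Unit clause (¬x5) forces x5 = False.
Every clause now holds.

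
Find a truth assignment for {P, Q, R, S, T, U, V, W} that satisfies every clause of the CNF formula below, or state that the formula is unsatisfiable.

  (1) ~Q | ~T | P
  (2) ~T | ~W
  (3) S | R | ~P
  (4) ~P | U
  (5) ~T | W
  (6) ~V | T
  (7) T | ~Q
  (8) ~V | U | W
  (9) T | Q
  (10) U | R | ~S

Try T = 0.
From the singleton clause (~V), V = 0.
From the singleton clause (~Q), Q = 0.
Now (Q) is unsatisfied and unit — conflict.
So T must be the other value — set T = 1.
From the singleton clause (~W), W = 0.
Now (W) is unsatisfied and unit — conflict.
Either choice for T ends in contradiction.

UNSATISFIABLE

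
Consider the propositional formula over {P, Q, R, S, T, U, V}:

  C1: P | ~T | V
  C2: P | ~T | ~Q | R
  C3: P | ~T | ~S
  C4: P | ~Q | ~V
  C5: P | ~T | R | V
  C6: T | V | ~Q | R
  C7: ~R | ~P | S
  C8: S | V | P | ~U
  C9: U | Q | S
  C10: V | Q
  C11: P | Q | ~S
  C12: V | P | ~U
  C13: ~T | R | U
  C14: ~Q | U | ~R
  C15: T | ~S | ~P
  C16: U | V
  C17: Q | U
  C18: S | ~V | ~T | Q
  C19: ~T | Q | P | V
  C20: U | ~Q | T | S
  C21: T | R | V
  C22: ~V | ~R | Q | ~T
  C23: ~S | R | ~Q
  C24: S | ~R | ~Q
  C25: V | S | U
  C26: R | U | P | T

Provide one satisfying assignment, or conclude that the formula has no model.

P: 1,  Q: 0,  R: 0,  S: 0,  T: 0,  U: 1,  V: 1

Branch on V: set V = 1.
Branch on P: set P = 1.
Branch on R: set R = 0.
Branch on T: set T = 0.
(~S) alone gives S = 0.
Branch on U: set U = 1.
Every clause is now satisfied; Q is unconstrained.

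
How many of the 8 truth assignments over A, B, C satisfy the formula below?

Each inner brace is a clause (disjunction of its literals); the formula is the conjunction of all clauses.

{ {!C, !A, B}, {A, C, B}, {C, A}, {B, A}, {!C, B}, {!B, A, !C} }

3

There are 2^3 = 8 truth assignments over (A, B, C).
Check each against the 6 clauses (columns in the order A, B, C):
  F F F  ✗ fails (A || C || B)
  F F T  ✗ fails (B || A)
  F T F  ✗ fails (C || A)
  F T T  ✗ fails (!B || A || !C)
  T F F  ✓ satisfies all
  T F T  ✗ fails (!C || !A || B)
  T T F  ✓ satisfies all
  T T T  ✓ satisfies all
3 of the 8 rows are models.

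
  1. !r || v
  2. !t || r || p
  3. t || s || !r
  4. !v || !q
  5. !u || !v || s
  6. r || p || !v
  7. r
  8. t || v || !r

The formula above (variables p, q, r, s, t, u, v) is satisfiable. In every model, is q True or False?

False

Suppose q = true.
From the singleton clause (!v), v = false.
From the singleton clause (!r), r = false.
Now (r) is unsatisfied and unit — conflict.
So every satisfying assignment has q = False.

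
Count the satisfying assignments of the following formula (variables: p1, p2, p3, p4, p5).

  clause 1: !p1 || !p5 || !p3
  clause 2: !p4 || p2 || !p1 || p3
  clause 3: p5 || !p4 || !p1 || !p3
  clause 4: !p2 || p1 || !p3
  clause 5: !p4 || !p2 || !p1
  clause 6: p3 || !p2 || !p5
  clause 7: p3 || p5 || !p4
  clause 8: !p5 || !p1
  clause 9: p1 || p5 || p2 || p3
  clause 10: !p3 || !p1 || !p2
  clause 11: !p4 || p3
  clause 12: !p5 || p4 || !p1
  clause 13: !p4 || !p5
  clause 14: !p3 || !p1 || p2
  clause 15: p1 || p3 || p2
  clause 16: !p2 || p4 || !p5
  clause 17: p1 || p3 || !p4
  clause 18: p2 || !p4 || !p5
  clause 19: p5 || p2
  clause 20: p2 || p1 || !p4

There are 2^5 = 32 truth assignments over (p1, p2, p3, p4, p5).
Split on p3. With p3 = true, the clauses containing p3 are satisfied and !p3 drops from the rest; 1 of the 2^4 = 16 assignments to the other variables satisfy what remains.
With p3 = false, by the same count on the reduced clause set, 2 assignments work.
Total: 1 + 2 = 3.

3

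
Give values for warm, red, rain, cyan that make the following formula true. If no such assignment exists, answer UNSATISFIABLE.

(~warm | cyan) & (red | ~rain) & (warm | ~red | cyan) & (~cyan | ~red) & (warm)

warm=1,  red=0,  rain=0,  cyan=1

Unit clause (warm) forces warm = 1.
Unit clause (cyan) forces cyan = 1.
Unit clause (~red) forces red = 0.
Unit clause (~rain) forces rain = 0.
Every clause now holds.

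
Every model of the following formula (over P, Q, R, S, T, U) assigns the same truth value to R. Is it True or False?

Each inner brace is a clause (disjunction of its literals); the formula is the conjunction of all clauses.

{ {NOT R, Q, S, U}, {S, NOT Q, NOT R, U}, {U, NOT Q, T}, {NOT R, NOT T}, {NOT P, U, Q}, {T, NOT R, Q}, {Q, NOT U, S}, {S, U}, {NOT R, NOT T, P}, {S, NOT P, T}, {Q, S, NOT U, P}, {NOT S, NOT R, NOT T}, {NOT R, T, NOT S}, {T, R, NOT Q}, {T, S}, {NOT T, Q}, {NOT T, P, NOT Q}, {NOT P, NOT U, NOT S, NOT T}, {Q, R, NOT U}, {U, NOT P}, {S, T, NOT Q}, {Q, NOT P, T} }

Suppose R = true.
From the singleton clause (NOT T), T = false.
From the singleton clause (Q), Q = true.
From the singleton clause (U), U = true.
From the singleton clause (NOT S), S = false.
That conflicts with the unit clause (S).
So every satisfying assignment has R = False.

False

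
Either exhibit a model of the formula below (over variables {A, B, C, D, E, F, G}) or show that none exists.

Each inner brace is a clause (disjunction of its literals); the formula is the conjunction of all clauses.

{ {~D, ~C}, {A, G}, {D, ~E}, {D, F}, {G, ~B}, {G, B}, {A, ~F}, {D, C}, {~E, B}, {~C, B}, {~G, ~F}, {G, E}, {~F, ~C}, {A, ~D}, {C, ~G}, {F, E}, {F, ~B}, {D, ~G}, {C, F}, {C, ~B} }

Branch on D: set D = 0.
(~E) alone gives E = 0.
(F) alone gives F = 1.
(A) alone gives A = 1.
(C) alone gives C = 1.
That conflicts with the unit clause (~C).
Backtrack on D: now try D = 1.
(~C) alone gives C = 0.
(A) alone gives A = 1.
(~G) alone gives G = 0.
(~B) alone gives B = 0.
That conflicts with the unit clause (B).
Neither D = 1 nor D = 0 works.

UNSATISFIABLE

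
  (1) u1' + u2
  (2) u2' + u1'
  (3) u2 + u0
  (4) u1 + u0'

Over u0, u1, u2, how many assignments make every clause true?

1

There are 2^3 = 8 truth assignments over (u0, u1, u2).
Split on u1. With u1 = 1, the clauses containing u1 are satisfied and u1' drops from the rest; 0 of the 2^2 = 4 assignments to the other variables satisfy what remains.
With u1 = 0, by the same count on the reduced clause set, 1 assignment works.
Total: 0 + 1 = 1.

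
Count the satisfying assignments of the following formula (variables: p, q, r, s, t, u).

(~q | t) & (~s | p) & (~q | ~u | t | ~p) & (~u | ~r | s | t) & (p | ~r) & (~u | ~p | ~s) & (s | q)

There are 2^6 = 64 truth assignments over (p, q, r, s, t, u).
Split on q. With q = 1, the clauses containing q are satisfied and ~q drops from the rest; 8 of the 2^5 = 32 assignments to the other variables satisfy what remains.
With q = 0, by the same count on the reduced clause set, 4 assignments work.
Total: 8 + 4 = 12.

12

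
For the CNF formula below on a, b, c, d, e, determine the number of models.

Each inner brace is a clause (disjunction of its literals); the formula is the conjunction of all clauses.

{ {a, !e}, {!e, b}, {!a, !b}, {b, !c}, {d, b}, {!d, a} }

3

There are 2^5 = 32 truth assignments over (a, b, c, d, e).
Split on b. With b = true, the clauses containing b are satisfied and !b drops from the rest; 2 of the 2^4 = 16 assignments to the other variables satisfy what remains.
With b = false, by the same count on the reduced clause set, 1 assignment works.
(One model: a=F, b=T, c=F, d=F, e=F.)
Total: 2 + 1 = 3.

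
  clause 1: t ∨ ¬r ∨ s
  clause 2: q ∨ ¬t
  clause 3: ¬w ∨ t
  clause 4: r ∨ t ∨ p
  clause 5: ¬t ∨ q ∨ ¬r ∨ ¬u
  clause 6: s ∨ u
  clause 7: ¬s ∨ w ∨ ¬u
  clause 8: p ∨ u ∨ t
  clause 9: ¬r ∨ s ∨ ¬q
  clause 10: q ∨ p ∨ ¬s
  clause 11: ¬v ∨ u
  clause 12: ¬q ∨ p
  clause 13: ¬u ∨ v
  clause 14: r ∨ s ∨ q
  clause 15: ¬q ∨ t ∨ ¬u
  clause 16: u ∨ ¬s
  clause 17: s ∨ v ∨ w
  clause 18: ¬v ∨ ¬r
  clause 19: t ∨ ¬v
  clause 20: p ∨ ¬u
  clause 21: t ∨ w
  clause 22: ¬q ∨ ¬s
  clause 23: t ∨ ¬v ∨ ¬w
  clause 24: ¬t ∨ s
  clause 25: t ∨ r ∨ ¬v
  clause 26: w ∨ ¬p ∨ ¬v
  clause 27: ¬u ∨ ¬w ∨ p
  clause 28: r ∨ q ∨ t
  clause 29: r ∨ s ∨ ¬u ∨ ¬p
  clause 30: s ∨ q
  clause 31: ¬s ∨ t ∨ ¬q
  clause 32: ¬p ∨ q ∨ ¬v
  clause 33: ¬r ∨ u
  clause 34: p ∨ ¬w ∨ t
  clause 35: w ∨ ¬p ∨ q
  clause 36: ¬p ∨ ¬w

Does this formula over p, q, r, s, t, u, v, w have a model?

Case q = True:
Unit clause (p) forces p = True.
Unit clause (¬s) forces s = False.
Unit clause (u) forces u = True.
Unit clause (¬r) forces r = False.
But (r) is also a unit clause — contradiction.
So q must be the other value — set q = False.
Unit clause (¬t) forces t = False.
Unit clause (¬w) forces w = False.
But (w) is also a unit clause — contradiction.
Both values of q lead to a conflict.
No assignment satisfies every clause.

No, unsatisfiable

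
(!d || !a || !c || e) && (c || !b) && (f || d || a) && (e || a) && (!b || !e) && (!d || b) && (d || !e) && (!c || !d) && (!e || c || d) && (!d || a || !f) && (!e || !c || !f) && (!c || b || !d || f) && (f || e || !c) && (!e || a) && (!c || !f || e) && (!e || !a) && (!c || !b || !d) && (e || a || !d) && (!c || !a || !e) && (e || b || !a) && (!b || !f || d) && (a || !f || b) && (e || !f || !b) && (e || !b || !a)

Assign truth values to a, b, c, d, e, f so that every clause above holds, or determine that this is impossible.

UNSATISFIABLE

Branch on c: set c = true.
From the singleton clause (!d), d = false.
From the singleton clause (!e), e = false.
From the singleton clause (a), a = true.
From the singleton clause (f), f = true.
But (!f) is also a unit clause — contradiction.
Backtrack on c: now try c = false.
From the singleton clause (!b), b = false.
From the singleton clause (!d), d = false.
From the singleton clause (!e), e = false.
From the singleton clause (a), a = true.
But (!a) is also a unit clause — contradiction.
Neither c = true nor c = false works.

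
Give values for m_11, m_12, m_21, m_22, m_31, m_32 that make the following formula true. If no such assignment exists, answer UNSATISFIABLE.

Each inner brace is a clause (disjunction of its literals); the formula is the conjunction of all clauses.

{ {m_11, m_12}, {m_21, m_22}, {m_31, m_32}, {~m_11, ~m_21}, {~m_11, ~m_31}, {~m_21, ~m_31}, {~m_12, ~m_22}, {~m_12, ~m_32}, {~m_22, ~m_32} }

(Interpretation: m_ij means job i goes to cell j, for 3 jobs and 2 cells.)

Try m_11 = 1.
From the singleton clause (~m_21), m_21 = 0.
From the singleton clause (m_22), m_22 = 1.
From the singleton clause (~m_31), m_31 = 0.
From the singleton clause (m_32), m_32 = 1.
Now (~m_32) is unsatisfied and unit — conflict.
So m_11 must be the other value — set m_11 = 0.
From the singleton clause (m_12), m_12 = 1.
From the singleton clause (~m_22), m_22 = 0.
From the singleton clause (m_21), m_21 = 1.
From the singleton clause (~m_31), m_31 = 0.
From the singleton clause (m_32), m_32 = 1.
Now (~m_32) is unsatisfied and unit — conflict.
Either choice for m_11 ends in contradiction.

UNSATISFIABLE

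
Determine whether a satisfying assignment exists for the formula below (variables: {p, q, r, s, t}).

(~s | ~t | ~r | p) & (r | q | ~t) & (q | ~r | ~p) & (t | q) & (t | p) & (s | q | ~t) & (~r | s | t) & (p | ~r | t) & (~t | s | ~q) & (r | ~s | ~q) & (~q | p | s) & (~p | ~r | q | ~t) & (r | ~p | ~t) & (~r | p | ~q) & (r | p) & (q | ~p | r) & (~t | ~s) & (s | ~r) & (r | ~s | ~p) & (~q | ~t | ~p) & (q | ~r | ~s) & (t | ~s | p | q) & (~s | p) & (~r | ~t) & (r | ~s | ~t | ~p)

Suppose t = 0.
Unit clause (q) forces q = 1.
Unit clause (p) forces p = 1.
Suppose r = 1.
Unit clause (s) forces s = 1.
All clauses are satisfied.
A satisfying assignment: p: 1; q: 1; r: 1; s: 1; t: 0.

Yes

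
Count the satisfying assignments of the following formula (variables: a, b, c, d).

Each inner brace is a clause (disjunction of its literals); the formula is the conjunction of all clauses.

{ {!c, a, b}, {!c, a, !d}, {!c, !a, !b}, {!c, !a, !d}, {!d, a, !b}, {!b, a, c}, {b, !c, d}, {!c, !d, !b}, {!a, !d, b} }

There are 2^4 = 16 truth assignments over (a, b, c, d).
Check each against the 9 clauses (columns in the order a, b, c, d):
  F F F F  ✓ satisfies all
  F F F T  ✓ satisfies all
  F F T F  ✗ fails (!c || a || b)
  F F T T  ✗ fails (!c || a || b)
  F T F F  ✗ fails (!b || a || c)
  F T F T  ✗ fails (!d || a || !b)
  F T T F  ✓ satisfies all
  F T T T  ✗ fails (!c || a || !d)
  T F F F  ✓ satisfies all
  T F F T  ✗ fails (!a || !d || b)
  T F T F  ✗ fails (b || !c || d)
  T F T T  ✗ fails (!c || !a || !d)
  T T F F  ✓ satisfies all
  T T F T  ✓ satisfies all
  T T T F  ✗ fails (!c || !a || !b)
  T T T T  ✗ fails (!c || !a || !b)
6 of the 16 rows are models.

6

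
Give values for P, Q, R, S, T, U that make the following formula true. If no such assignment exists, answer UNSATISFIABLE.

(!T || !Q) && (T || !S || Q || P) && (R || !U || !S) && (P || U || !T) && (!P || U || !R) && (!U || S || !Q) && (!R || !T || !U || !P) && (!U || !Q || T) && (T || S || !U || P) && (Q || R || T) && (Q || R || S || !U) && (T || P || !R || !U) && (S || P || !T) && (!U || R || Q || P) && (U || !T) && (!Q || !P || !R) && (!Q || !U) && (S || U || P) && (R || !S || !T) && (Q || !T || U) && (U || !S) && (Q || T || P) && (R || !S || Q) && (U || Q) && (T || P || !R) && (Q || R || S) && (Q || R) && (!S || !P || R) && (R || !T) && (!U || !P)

P: true; Q: true; R: false; S: false; T: false; U: false

Try T = false.
Try U = false.
The clause (!S) is unit, so S = false.
The clause (P) is unit, so P = true.
The clause (!R) is unit, so R = false.
The clause (Q) is unit, so Q = true.
All clauses are satisfied.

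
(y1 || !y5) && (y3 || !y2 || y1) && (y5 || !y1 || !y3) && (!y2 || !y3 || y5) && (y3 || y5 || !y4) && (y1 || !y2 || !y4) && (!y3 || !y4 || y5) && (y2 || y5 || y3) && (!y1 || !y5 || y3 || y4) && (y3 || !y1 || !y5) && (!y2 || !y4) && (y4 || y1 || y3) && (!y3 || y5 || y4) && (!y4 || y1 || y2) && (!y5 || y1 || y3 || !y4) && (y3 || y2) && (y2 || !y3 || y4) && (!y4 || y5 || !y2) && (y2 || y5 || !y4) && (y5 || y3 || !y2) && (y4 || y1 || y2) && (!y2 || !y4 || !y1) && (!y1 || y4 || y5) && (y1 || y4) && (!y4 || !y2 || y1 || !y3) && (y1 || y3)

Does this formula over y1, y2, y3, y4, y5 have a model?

Suppose y1 = true.
Suppose y5 = true.
From the singleton clause (y3), y3 = true.
Suppose y2 = false.
From the singleton clause (y4), y4 = true.
This assignment satisfies each clause.
A satisfying assignment: y1 ↦ true, y2 ↦ false, y3 ↦ true, y4 ↦ true, y5 ↦ true.

Yes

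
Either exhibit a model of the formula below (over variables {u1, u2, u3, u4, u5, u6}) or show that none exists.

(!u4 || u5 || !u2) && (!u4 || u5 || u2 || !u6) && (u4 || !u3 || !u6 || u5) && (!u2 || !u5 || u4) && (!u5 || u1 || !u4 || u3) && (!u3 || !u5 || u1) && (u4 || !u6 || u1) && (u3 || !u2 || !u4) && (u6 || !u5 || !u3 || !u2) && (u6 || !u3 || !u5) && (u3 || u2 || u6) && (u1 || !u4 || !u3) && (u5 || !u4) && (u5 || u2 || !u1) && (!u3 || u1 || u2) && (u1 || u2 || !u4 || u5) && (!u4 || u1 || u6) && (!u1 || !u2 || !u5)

Branch on u5: set u5 = true.
Branch on u2: set u2 = false.
Branch on u3: set u3 = true.
Unit clause (u1) forces u1 = true.
Unit clause (u6) forces u6 = true.
All clauses hold; u4 can take either value.

u1 ↦ true; u2 ↦ false; u3 ↦ true; u4 ↦ false; u5 ↦ true; u6 ↦ true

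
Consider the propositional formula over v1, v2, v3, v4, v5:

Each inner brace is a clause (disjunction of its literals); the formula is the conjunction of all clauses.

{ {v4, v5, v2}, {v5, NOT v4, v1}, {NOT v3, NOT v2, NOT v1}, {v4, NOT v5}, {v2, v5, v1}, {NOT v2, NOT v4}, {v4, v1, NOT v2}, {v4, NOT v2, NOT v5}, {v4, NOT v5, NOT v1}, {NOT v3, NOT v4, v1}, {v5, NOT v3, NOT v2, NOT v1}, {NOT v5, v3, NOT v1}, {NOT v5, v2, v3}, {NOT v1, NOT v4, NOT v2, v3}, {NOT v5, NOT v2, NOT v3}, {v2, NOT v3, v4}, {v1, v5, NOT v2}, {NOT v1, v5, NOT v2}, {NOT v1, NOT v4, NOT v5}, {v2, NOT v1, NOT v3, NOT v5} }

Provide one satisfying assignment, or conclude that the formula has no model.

Try v4 = true.
Unit clause (NOT v2) forces v2 = false.
Try v5 = false.
Unit clause (v1) forces v1 = true.
No clause remains; v3 is free.

v1 ↦ true; v2 ↦ false; v3 ↦ true; v4 ↦ true; v5 ↦ false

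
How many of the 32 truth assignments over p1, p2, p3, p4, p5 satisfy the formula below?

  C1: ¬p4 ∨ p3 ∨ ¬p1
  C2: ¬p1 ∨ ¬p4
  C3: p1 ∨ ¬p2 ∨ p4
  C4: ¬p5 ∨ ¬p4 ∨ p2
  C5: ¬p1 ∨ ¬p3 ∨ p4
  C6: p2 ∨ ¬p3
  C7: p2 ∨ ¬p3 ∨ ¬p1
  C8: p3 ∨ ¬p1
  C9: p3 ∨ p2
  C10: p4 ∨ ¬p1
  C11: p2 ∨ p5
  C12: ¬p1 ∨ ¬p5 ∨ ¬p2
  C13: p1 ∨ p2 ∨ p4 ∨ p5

There are 2^5 = 32 truth assignments over (p1, p2, p3, p4, p5).
Split on p1. With p1 = True, the clauses containing p1 are satisfied and ¬p1 drops from the rest; 0 of the 2^4 = 16 assignments to the other variables satisfy what remains.
With p1 = False, by the same count on the reduced clause set, 4 assignments work.
(One model: p1=F, p2=T, p3=F, p4=T, p5=F.)
Total: 0 + 4 = 4.

4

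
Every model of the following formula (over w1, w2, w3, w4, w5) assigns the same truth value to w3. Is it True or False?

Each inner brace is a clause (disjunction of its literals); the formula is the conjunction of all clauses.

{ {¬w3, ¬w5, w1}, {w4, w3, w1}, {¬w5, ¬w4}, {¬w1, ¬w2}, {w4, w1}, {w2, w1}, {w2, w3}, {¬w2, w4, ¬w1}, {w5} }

Suppose w3 = False.
The clause (w2) is unit, so w2 = True.
The clause (¬w1) is unit, so w1 = False.
The clause (w4) is unit, so w4 = True.
The clause (¬w5) is unit, so w5 = False.
Now (w5) is unsatisfied and unit — conflict.
So every satisfying assignment has w3 = True.

True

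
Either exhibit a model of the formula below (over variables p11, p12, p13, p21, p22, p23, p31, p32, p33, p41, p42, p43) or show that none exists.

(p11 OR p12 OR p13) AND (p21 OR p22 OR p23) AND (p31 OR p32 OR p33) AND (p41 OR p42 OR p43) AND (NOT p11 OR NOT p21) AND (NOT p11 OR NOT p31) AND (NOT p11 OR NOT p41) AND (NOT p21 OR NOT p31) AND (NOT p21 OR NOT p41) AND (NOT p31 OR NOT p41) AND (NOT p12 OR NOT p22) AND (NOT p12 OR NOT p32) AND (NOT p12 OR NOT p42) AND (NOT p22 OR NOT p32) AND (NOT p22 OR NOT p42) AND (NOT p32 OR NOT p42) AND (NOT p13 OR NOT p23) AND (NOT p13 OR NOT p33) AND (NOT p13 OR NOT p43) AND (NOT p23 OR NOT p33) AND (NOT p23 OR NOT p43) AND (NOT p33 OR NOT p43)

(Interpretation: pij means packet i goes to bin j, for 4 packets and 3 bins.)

UNSATISFIABLE

Suppose p11 = false.
Suppose p12 = true.
The clause (NOT p22) is unit, so p22 = false.
The clause (NOT p32) is unit, so p32 = false.
The clause (NOT p42) is unit, so p42 = false.
Suppose p21 = true.
The clause (NOT p31) is unit, so p31 = false.
The clause (p33) is unit, so p33 = true.
The clause (NOT p41) is unit, so p41 = false.
The clause (p43) is unit, so p43 = true.
But (NOT p43) is also a unit clause — contradiction.
Backtrack on p21: now try p21 = false.
The clause (p23) is unit, so p23 = true.
The clause (NOT p13) is unit, so p13 = false.
The clause (NOT p33) is unit, so p33 = false.
The clause (p31) is unit, so p31 = true.
The clause (NOT p41) is unit, so p41 = false.
The clause (p43) is unit, so p43 = true.
But (NOT p43) is also a unit clause — contradiction.
Either choice for p21 ends in contradiction.
Backtrack on p12: now try p12 = false.
The clause (p13) is unit, so p13 = true.
The clause (NOT p23) is unit, so p23 = false.
The clause (NOT p33) is unit, so p33 = false.
The clause (NOT p43) is unit, so p43 = false.
Suppose p21 = true.
The clause (NOT p31) is unit, so p31 = false.
The clause (p32) is unit, so p32 = true.
The clause (NOT p41) is unit, so p41 = false.
The clause (p42) is unit, so p42 = true.
But (NOT p42) is also a unit clause — contradiction.
Backtrack on p21: now try p21 = false.
The clause (p22) is unit, so p22 = true.
The clause (NOT p32) is unit, so p32 = false.
The clause (p31) is unit, so p31 = true.
The clause (NOT p41) is unit, so p41 = false.
The clause (p42) is unit, so p42 = true.
But (NOT p42) is also a unit clause — contradiction.
Either choice for p21 ends in contradiction.
Either choice for p12 ends in contradiction.
Backtrack on p11: now try p11 = true.
The clause (NOT p21) is unit, so p21 = false.
The clause (NOT p31) is unit, so p31 = false.
The clause (NOT p41) is unit, so p41 = false.
Suppose p22 = true.
The clause (NOT p12) is unit, so p12 = false.
The clause (NOT p32) is unit, so p32 = false.
The clause (p33) is unit, so p33 = true.
The clause (NOT p42) is unit, so p42 = false.
The clause (p43) is unit, so p43 = true.
But (NOT p43) is also a unit clause — contradiction.
Backtrack on p22: now try p22 = false.
The clause (p23) is unit, so p23 = true.
The clause (NOT p13) is unit, so p13 = false.
The clause (NOT p33) is unit, so p33 = false.
The clause (p32) is unit, so p32 = true.
The clause (NOT p12) is unit, so p12 = false.
The clause (NOT p42) is unit, so p42 = false.
The clause (p43) is unit, so p43 = true.
But (NOT p43) is also a unit clause — contradiction.
Either choice for p22 ends in contradiction.
Either choice for p11 ends in contradiction.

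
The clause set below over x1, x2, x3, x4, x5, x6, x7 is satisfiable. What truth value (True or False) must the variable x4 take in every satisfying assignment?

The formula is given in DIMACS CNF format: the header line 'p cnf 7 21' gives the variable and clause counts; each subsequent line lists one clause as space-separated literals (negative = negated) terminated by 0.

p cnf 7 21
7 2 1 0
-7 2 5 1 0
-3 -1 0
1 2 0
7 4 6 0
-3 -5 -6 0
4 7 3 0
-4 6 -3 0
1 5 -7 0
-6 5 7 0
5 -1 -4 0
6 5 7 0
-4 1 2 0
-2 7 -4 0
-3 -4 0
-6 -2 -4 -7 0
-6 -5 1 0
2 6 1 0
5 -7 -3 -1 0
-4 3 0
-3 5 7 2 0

Suppose x4 = True.
From the singleton clause (¬x3), x3 = False.
But (x3) is also a unit clause — contradiction.
So every satisfying assignment has x4 = False.

False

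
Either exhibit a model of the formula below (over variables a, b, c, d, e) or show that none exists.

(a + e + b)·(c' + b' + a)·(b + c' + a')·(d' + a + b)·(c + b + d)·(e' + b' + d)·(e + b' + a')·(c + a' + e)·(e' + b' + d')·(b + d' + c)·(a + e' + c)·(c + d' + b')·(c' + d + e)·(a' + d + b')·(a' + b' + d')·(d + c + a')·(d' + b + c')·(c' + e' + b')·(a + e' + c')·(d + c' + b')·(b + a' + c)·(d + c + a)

Case a = 1:
Case b = 1:
(e) alone gives e = 1.
(d) alone gives d = 1.
That conflicts with the unit clause (d').
Undo b and try b = 0.
(c') alone gives c = 0.
That conflicts with the unit clause (c).
Either choice for b ends in contradiction.
Undo a and try a = 0.
Case e = 1:
(c) alone gives c = 1.
That conflicts with the unit clause (c').
Undo e and try e = 0.
(b) alone gives b = 1.
(c') alone gives c = 0.
(d') alone gives d = 0.
That conflicts with the unit clause (d).
Either choice for e ends in contradiction.
Either choice for a ends in contradiction.

UNSATISFIABLE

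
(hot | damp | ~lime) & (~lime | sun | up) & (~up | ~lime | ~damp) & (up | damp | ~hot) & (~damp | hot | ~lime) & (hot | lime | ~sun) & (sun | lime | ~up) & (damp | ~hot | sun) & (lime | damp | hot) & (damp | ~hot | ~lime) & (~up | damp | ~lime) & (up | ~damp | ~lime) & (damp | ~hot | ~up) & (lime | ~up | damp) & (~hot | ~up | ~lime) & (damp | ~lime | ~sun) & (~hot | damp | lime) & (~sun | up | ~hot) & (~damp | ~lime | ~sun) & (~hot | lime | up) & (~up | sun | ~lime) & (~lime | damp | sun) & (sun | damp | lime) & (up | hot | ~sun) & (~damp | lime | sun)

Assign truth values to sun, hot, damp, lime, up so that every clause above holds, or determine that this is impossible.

sun: 1,  hot: 1,  damp: 1,  lime: 0,  up: 1

Branch on hot: set hot = 1.
Branch on up: set up = 1.
From the singleton clause (damp), damp = 1.
From the singleton clause (~lime), lime = 0.
From the singleton clause (sun), sun = 1.
Every clause now holds.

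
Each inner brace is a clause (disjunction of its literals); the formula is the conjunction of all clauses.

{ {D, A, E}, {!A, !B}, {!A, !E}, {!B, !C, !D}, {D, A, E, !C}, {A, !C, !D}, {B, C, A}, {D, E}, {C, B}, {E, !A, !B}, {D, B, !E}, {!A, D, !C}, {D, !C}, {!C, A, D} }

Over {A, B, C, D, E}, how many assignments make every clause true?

4

There are 2^5 = 32 truth assignments over (A, B, C, D, E).
Split on B. With B = true, the clauses containing B are satisfied and !B drops from the rest; 3 of the 2^4 = 16 assignments to the other variables satisfy what remains.
With B = false, by the same count on the reduced clause set, 1 assignment works.
(One model: A=F, B=T, C=F, D=F, E=T.)
Total: 3 + 1 = 4.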